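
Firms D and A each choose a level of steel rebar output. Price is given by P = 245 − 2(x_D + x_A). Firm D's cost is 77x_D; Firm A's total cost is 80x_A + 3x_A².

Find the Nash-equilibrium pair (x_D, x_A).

37.5, 9

Firm D's profit: π = x_D(245 − 2(x_D + x_A)) − 77x_D.
∂π/∂x_D = 168 − 4x_D − 2x_A = 0, so x_D = 42 − 0.5x_A.
For A: ∂π/∂x_A = 165 − 10x_A − 2x_D = 0 ⇒ x_A = 16.5 − 0.2x_D.
Substituting the second reaction function into the first: x_D = 42 − 0.5(16.5 − 0.2x_D), which gives 0.9x_D = 33.75 ⇒ x_D = 37.5.
Then x_A = 16.5 − 0.2·37.5 = 9.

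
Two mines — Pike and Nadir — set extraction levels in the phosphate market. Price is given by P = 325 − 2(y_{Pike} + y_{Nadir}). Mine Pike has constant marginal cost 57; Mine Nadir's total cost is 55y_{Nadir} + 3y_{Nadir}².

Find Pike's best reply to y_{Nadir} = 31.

51.5

Mine Pike's profit: π = y_{Pike}(325 − 2(y_{Pike} + y_{Nadir})) − 57y_{Pike}.
∂π/∂y_{Pike} = 268 − 4y_{Pike} − 2y_{Nadir} = 0, so y_{Pike} = 67 − 0.5y_{Nadir}.
At y_{Nadir} = 31: y_{Pike} = 67 − 0.5·31 = 51.5.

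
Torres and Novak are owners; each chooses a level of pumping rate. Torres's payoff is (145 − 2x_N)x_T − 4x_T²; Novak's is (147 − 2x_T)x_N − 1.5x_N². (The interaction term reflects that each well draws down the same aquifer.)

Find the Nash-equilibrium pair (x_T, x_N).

7.05, 44.3

Expanding Torres's payoff: 145x_T − 2x_Nx_T − 4x_T².
∂π/∂x_T = 145 − 2x_N − 8x_T = 0, so x_T = 18.125 − 0.25x_N.
Likewise for Novak: x_N = 49 − (2/3)x_T.
Plugging x_N into Torres's best response: x_T = 18.125 − 0.25(49 − (2/3)x_T) ⇒ (5/6)x_T = 5.875, so x_T = 7.05.
Then x_N = 49 − (2/3)·7.05 = 44.3.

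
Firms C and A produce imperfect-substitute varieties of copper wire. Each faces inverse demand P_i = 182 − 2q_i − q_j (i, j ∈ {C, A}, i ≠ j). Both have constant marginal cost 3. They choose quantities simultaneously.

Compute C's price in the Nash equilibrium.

Firm C's profit: π = q_C(182 − 2q_C − q_A) − 3q_C.
∂π/∂q_C = 179 − 4q_C − q_A = 0 ⇒ q_C = 44.75 − 0.25q_A.
By symmetry q_A = q_C; substituting into the reaction function, 1.25q_C = 44.75 and q_C = 35.8.
P_C = 182 − 2·35.8 − 35.8 = 74.6.

74.6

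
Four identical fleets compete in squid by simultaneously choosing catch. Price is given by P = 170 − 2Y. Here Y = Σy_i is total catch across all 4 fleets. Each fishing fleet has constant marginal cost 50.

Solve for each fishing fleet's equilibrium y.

A representative fishing fleet's profit is π_i = y_i(170 − 2Y) − 50y_i, with Y = y_i + Σ_{j≠i} y_j.
First-order condition: 120 − 4y_i − 2Σ_{j≠i} y_j = 0.
Imposing symmetry (y_j = y for all j) turns Σ_{j≠i} y_j into 3y, so 120 = 10y and y = 12.

12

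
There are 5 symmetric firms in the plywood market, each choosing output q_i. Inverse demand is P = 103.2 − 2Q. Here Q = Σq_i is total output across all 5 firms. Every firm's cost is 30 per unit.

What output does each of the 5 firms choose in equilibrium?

A representative firm's profit is π_i = q_i(103.2 − 2Q) − 30q_i, with Q = q_i + Σ_{j≠i} q_j.
First-order condition: 73.2 − 4q_i − 2Σ_{j≠i} q_j = 0.
Imposing symmetry (q_j = q for all j) turns Σ_{j≠i} q_j into 4q, so 73.2 = 12q and q = 6.1.

6.1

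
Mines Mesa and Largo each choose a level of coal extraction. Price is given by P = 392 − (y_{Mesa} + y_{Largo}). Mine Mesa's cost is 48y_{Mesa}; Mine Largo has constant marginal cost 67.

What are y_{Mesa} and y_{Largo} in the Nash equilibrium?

Mine Mesa's profit: π = y_{Mesa}(392 − (y_{Mesa} + y_{Largo})) − 48y_{Mesa}.
∂π/∂y_{Mesa} = 344 − 2y_{Mesa} − y_{Largo} = 0, so y_{Mesa} = 172 − 0.5y_{Largo}.
By the same steps for Largo: y_{Largo} = 162.5 − 0.5y_{Mesa}.
Substituting the second reaction function into the first: y_{Mesa} = 172 − 0.5(162.5 − 0.5y_{Mesa}), which gives 0.75y_{Mesa} = 90.75 ⇒ y_{Mesa} = 121.
Then y_{Largo} = 162.5 − 0.5·121 = 102.

121, 102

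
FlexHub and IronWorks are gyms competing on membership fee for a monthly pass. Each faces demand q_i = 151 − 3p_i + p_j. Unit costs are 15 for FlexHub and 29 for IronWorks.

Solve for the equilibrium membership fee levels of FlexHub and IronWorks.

40.4, 46.4

FlexHub's profit: π = (p_{FlexHub} − 15)(151 − 3p_{FlexHub} + p_{IronWorks}).
∂π/∂p_{FlexHub} = 196 − 6p_{FlexHub} + p_{IronWorks} = 0 ⇒ p_{FlexHub} = 98/3 + (1/6)p_{IronWorks}.
Similarly p_{IronWorks} = 119/3 + (1/6)p_{FlexHub}.
Plugging p_{IronWorks} into FlexHub's best response: p_{FlexHub} = 98/3 + (1/6)(119/3 + (1/6)p_{FlexHub}) ⇒ (35/36)p_{FlexHub} = 707/18, so p_{FlexHub} = 40.4.
Then p_{IronWorks} = 119/3 + (1/6)·40.4 = 46.4.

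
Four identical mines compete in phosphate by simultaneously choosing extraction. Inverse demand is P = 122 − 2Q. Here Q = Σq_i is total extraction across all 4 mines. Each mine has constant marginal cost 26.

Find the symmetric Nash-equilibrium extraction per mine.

A representative mine's profit is π_i = q_i(122 − 2Q) − 26q_i, with Q = q_i + Σ_{j≠i} q_j.
First-order condition: 96 − 4q_i − 2Σ_{j≠i} q_j = 0.
In a symmetric equilibrium every mine chooses the same q, so Σ_{j≠i} q_j = 3q. The condition becomes 96 − 10q = 0, giving q = 96/10 = 9.6.

9.6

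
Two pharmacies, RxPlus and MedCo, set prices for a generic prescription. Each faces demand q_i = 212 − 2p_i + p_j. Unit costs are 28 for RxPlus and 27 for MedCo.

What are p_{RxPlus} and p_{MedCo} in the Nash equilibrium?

RxPlus's profit: π = (p_{RxPlus} − 28)(212 − 2p_{RxPlus} + p_{MedCo}).
∂π/∂p_{RxPlus} = 268 − 4p_{RxPlus} + p_{MedCo} = 0 ⇒ p_{RxPlus} = 67 + 0.25p_{MedCo}.
Similarly p_{MedCo} = 66.5 + 0.25p_{RxPlus}.
Plugging p_{MedCo} into RxPlus's best response: p_{RxPlus} = 67 + 0.25(66.5 + 0.25p_{RxPlus}) ⇒ 0.9375p_{RxPlus} = 83.625, so p_{RxPlus} = 89.2.
Then p_{MedCo} = 66.5 + 0.25·89.2 = 88.8.

89.2, 88.8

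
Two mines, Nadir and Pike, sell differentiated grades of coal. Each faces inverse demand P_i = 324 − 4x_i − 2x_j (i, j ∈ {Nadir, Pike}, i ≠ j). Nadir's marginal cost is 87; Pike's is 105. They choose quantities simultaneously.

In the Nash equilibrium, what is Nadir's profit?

Mine Nadir's profit: π = x_{Nadir}(324 − 4x_{Nadir} − 2x_{Pike}) − 87x_{Nadir}.
∂π/∂x_{Nadir} = 237 − 8x_{Nadir} − 2x_{Pike} = 0 ⇒ x_{Nadir} = 29.625 − 0.25x_{Pike}.
Similarly x_{Pike} = 27.375 − 0.25x_{Nadir}.
Plugging x_{Pike} into Nadir's best response: x_{Nadir} = 29.625 − 0.25(27.375 − 0.25x_{Nadir}) ⇒ 0.9375x_{Nadir} = 729/32, so x_{Nadir} = 24.3.
Then x_{Pike} = 27.375 − 0.25·24.3 = 21.3.
P_{Nadir} = 324 − 4·24.3 − 2·21.3 = 184.2.
Profit = (184.2 − 87)·24.3 = 2361.96.

2361.96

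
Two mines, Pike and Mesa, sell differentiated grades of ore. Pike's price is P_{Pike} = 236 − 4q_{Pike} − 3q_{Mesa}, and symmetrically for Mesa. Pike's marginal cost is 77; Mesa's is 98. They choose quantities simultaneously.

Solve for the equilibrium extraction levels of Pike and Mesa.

Mine Pike's profit: π = q_{Pike}(236 − 4q_{Pike} − 3q_{Mesa}) − 77q_{Pike}.
∂π/∂q_{Pike} = 159 − 8q_{Pike} − 3q_{Mesa} = 0 ⇒ q_{Pike} = 19.875 − 0.375q_{Mesa}.
Similarly q_{Mesa} = 17.25 − 0.375q_{Pike}.
Plugging q_{Mesa} into Pike's best response: q_{Pike} = 19.875 − 0.375(17.25 − 0.375q_{Pike}) ⇒ (55/64)q_{Pike} = 429/32, so q_{Pike} = 15.6.
Then q_{Mesa} = 17.25 − 0.375·15.6 = 11.4.

15.6, 11.4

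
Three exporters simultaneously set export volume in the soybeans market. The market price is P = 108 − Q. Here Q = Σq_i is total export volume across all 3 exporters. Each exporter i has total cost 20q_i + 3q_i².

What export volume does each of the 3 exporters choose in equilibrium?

8.8

A representative exporter's profit is π_i = q_i(108 − Q) − 20q_i − 3q_i², with Q = q_i + Σ_{j≠i} q_j.
First-order condition: 88 − 8q_i − Σ_{j≠i} q_j = 0.
With identical exporters, set every q_j = q: then 88 − 8q − 2q = 0, i.e. q = 88/10 = 8.8.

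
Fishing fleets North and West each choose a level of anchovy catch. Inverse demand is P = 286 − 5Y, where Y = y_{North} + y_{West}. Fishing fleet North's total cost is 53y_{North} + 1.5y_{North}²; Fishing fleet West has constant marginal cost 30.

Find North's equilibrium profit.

Fishing fleet North's profit: π = y_{North}(286 − 5(y_{North} + y_{West})) − 53y_{North} − 1.5y_{North}².
∂π/∂y_{North} = 233 − 13y_{North} − 5y_{West} = 0, so y_{North} = 233/13 − (5/13)y_{West}.
For West: ∂π/∂y_{West} = 256 − 10y_{West} − 5y_{North} = 0 ⇒ y_{West} = 25.6 − 0.5y_{North}.
Solving the two reaction functions simultaneously: (1 − (−5/13)(−0.5))y_{North} = 233/13 − (5/13)·25.6, so (21/26)y_{North} = 105/13 and y_{North} = 10.
Then y_{West} = 25.6 − 0.5·10 = 20.6.
Price P = 286 − 5·30.6 = 133.
North's profit: (133 − 53)·10 − 1.5(10)² = 650.

650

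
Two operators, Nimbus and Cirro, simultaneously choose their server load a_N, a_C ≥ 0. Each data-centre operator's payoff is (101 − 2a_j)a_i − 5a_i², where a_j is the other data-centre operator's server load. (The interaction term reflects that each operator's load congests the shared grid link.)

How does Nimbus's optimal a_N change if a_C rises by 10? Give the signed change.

Nimbus's payoff is (101 − 2a_C)a_N − 5a_N².
∂π/∂a_N = 101 − 2a_C − 10a_N = 0, so a_N = 10.1 − 0.2a_C.
The reaction-function slope is −0.2, so a 10-unit rise in a_C moves a_N by −0.2 × 10 = −2. Nimbus's best response falls — the actions are strategic substitutes.

-2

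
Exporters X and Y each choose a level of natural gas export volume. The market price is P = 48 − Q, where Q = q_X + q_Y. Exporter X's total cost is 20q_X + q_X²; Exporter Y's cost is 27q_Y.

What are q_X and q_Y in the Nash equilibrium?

Exporter X's profit: π = q_X(48 − (q_X + q_Y)) − 20q_X − q_X².
∂π/∂q_X = 28 − 4q_X − q_Y = 0, so q_X = 7 − 0.25q_Y.
For Y: ∂π/∂q_Y = 21 − 2q_Y − q_X = 0 ⇒ q_Y = 10.5 − 0.5q_X.
Solving the two reaction functions simultaneously: (1 − (−0.25)(−0.5))q_X = 7 − 0.25·10.5, so 0.875q_X = 4.375 and q_X = 5.
Then q_Y = 10.5 − 0.5·5 = 8.

5, 8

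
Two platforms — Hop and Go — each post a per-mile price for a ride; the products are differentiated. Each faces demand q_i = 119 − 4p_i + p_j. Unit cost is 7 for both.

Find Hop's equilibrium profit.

784

Hop's profit: π = (p_{Hop} − 7)(119 − 4p_{Hop} + p_{Go}).
∂π/∂p_{Hop} = 147 − 8p_{Hop} + p_{Go} = 0 ⇒ p_{Hop} = 18.375 + 0.125p_{Go}.
Setting p_{Hop} = p_{Go} in the reaction function: p_{Hop} = 18.375 + 0.125p_{Hop}, so p_{Hop} = 18.375 / 0.875 = 21.
q_{Hop} = 119 − 4·21 + 21 = 56.
Profit = (21 − 7)·56 = 784.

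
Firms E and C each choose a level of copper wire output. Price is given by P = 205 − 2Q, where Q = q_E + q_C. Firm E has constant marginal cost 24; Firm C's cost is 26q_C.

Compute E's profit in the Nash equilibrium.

1860.5

Firm E's profit: π = q_E(205 − 2(q_E + q_C)) − 24q_E.
∂π/∂q_E = 181 − 4q_E − 2q_C = 0, so q_E = 45.25 − 0.5q_C.
By the same steps for C: q_C = 44.75 − 0.5q_E.
Solving the two reaction functions simultaneously: (1 − (−0.5)(−0.5))q_E = 45.25 − 0.5·44.75, so 0.75q_E = 22.875 and q_E = 30.5.
Then q_C = 44.75 − 0.5·30.5 = 29.5.
Price P = 205 − 2·60 = 85.
E's profit: (85 − 24)·30.5 = 1860.5.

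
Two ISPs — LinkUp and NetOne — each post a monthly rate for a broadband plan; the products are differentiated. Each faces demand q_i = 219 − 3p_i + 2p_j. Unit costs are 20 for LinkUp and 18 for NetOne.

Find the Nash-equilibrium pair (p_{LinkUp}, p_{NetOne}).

69.375, 68.625

LinkUp's profit: π = (p_{LinkUp} − 20)(219 − 3p_{LinkUp} + 2p_{NetOne}).
∂π/∂p_{LinkUp} = 279 − 6p_{LinkUp} + 2p_{NetOne} = 0 ⇒ p_{LinkUp} = 46.5 + (1/3)p_{NetOne}.
Similarly p_{NetOne} = 45.5 + (1/3)p_{LinkUp}.
Solving the two reaction functions simultaneously: (1 − (1/3)(1/3))p_{LinkUp} = 46.5 + (1/3)·45.5, so (8/9)p_{LinkUp} = 185/3 and p_{LinkUp} = 69.375.
Then p_{NetOne} = 45.5 + (1/3)·69.375 = 68.625.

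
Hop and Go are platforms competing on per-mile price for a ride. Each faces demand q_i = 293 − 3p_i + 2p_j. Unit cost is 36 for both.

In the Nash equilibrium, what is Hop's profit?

12384.1875

Hop's profit: π = (p_{Hop} − 36)(293 − 3p_{Hop} + 2p_{Go}).
∂π/∂p_{Hop} = 401 − 6p_{Hop} + 2p_{Go} = 0 ⇒ p_{Hop} = 401/6 + (1/3)p_{Go}.
Setting p_{Hop} = p_{Go} in the reaction function: p_{Hop} = 401/6 + (1/3)p_{Hop}, so p_{Hop} = (401/6) / (2/3) = 100.25.
q_{Hop} = 293 − 3·100.25 + 2·100.25 = 192.75.
Profit = (100.25 − 36)·192.75 = 12384.1875.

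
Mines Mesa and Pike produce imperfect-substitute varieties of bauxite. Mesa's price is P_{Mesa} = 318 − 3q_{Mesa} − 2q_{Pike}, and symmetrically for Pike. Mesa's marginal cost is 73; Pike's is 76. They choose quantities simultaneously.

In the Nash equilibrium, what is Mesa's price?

165.4375

Mine Mesa's profit: π = q_{Mesa}(318 − 3q_{Mesa} − 2q_{Pike}) − 73q_{Mesa}.
∂π/∂q_{Mesa} = 245 − 6q_{Mesa} − 2q_{Pike} = 0 ⇒ q_{Mesa} = 245/6 − (1/3)q_{Pike}.
Similarly q_{Pike} = 121/3 − (1/3)q_{Mesa}.
Plugging q_{Pike} into Mesa's best response: q_{Mesa} = 245/6 − (1/3)(121/3 − (1/3)q_{Mesa}) ⇒ (8/9)q_{Mesa} = 493/18, so q_{Mesa} = 30.8125.
Then q_{Pike} = 121/3 − (1/3)·30.8125 = 30.0625.
P_{Mesa} = 318 − 3·30.8125 − 2·30.0625 = 165.4375.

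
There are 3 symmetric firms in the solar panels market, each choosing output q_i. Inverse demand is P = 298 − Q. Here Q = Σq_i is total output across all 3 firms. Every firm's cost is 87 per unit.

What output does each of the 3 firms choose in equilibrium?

A representative firm's profit is π_i = q_i(298 − Q) − 87q_i, with Q = q_i + Σ_{j≠i} q_j.
First-order condition: 211 − 2q_i − Σ_{j≠i} q_j = 0.
With identical firms, set every q_j = q: then 211 − 2q − 2q = 0, i.e. q = 211/4 = 52.75.

52.75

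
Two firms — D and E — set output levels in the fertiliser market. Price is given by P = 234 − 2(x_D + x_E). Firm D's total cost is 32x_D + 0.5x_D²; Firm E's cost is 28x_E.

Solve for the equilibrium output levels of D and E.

24.75, 39.125

Firm D's profit: π = x_D(234 − 2(x_D + x_E)) − 32x_D − 0.5x_D².
∂π/∂x_D = 202 − 5x_D − 2x_E = 0, so x_D = 40.4 − 0.4x_E.
For E: ∂π/∂x_E = 206 − 4x_E − 2x_D = 0 ⇒ x_E = 51.5 − 0.5x_D.
Solving the two reaction functions simultaneously: (1 − (−0.4)(−0.5))x_D = 40.4 − 0.4·51.5, so 0.8x_D = 19.8 and x_D = 24.75.
Then x_E = 51.5 − 0.5·24.75 = 39.125.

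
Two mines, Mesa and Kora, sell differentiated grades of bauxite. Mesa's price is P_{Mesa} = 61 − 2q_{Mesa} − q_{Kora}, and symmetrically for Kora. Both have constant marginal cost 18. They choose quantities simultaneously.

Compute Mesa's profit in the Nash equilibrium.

147.92

Mine Mesa's profit: π = q_{Mesa}(61 − 2q_{Mesa} − q_{Kora}) − 18q_{Mesa}.
∂π/∂q_{Mesa} = 43 − 4q_{Mesa} − q_{Kora} = 0 ⇒ q_{Mesa} = 10.75 − 0.25q_{Kora}.
The game is symmetric, so in equilibrium q_{Kora} = q_{Mesa}: the reaction function gives 1.25q_{Mesa} = 10.75, hence q_{Mesa} = 8.6.
P_{Mesa} = 61 − 2·8.6 − 8.6 = 35.2.
Profit = (35.2 − 18)·8.6 = 147.92.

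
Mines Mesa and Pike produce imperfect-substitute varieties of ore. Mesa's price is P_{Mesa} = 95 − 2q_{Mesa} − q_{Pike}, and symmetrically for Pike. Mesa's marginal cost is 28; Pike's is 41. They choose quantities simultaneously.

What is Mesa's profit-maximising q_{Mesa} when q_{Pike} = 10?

Mine Mesa's profit: π = q_{Mesa}(95 − 2q_{Mesa} − q_{Pike}) − 28q_{Mesa}.
∂π/∂q_{Mesa} = 67 − 4q_{Mesa} − q_{Pike} = 0 ⇒ q_{Mesa} = 16.75 − 0.25q_{Pike}.
At q_{Pike} = 10: q_{Mesa} = 16.75 − 0.25·10 = 14.25.

14.25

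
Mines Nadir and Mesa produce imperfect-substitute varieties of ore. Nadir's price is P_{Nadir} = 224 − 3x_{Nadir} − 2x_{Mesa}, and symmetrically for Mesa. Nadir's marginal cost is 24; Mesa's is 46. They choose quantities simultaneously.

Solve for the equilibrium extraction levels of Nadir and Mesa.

Mine Nadir's profit: π = x_{Nadir}(224 − 3x_{Nadir} − 2x_{Mesa}) − 24x_{Nadir}.
∂π/∂x_{Nadir} = 200 − 6x_{Nadir} − 2x_{Mesa} = 0 ⇒ x_{Nadir} = 100/3 − (1/3)x_{Mesa}.
Similarly x_{Mesa} = 89/3 − (1/3)x_{Nadir}.
Substituting the second reaction function into the first: x_{Nadir} = 100/3 − (1/3)(89/3 − (1/3)x_{Nadir}), which gives (8/9)x_{Nadir} = 211/9 ⇒ x_{Nadir} = 26.375.
Then x_{Mesa} = 89/3 − (1/3)·26.375 = 20.875.

26.375, 20.875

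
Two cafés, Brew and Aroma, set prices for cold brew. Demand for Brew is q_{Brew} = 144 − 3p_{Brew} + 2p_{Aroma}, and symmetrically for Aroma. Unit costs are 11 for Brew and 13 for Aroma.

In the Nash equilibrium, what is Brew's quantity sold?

Brew's profit: π = (p_{Brew} − 11)(144 − 3p_{Brew} + 2p_{Aroma}).
∂π/∂p_{Brew} = 177 − 6p_{Brew} + 2p_{Aroma} = 0 ⇒ p_{Brew} = 29.5 + (1/3)p_{Aroma}.
Similarly p_{Aroma} = 30.5 + (1/3)p_{Brew}.
Plugging p_{Aroma} into Brew's best response: p_{Brew} = 29.5 + (1/3)(30.5 + (1/3)p_{Brew}) ⇒ (8/9)p_{Brew} = 119/3, so p_{Brew} = 44.625.
Then p_{Aroma} = 30.5 + (1/3)·44.625 = 45.375.
q_{Brew} = 144 − 3·44.625 + 2·45.375 = 100.875.

100.875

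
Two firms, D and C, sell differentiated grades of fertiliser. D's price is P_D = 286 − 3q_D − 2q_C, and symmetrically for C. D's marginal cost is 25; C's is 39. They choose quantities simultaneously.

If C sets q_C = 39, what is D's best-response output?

Firm D's profit: π = q_D(286 − 3q_D − 2q_C) − 25q_D.
∂π/∂q_D = 261 − 6q_D − 2q_C = 0 ⇒ q_D = 43.5 − (1/3)q_C.
At q_C = 39: q_D = 43.5 − (1/3)·39 = 30.5.

30.5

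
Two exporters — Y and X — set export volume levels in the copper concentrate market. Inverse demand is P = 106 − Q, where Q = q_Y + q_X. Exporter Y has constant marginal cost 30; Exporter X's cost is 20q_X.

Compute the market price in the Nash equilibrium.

Exporter Y's profit: π = q_Y(106 − (q_Y + q_X)) − 30q_Y.
∂π/∂q_Y = 76 − 2q_Y − q_X = 0, so q_Y = 38 − 0.5q_X.
By the same steps for X: q_X = 43 − 0.5q_Y.
Substituting the second reaction function into the first: q_Y = 38 − 0.5(43 − 0.5q_Y), which gives 0.75q_Y = 16.5 ⇒ q_Y = 22.
Then q_X = 43 − 0.5·22 = 32.
Equilibrium price: P = 106 − 54 = 52.

52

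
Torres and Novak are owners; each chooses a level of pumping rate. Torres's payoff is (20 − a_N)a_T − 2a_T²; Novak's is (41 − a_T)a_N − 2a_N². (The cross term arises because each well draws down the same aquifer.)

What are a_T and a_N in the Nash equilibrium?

Expanding Torres's payoff: 20a_T − a_Na_T − 2a_T².
∂π/∂a_T = 20 − a_N − 4a_T = 0, so a_T = 5 − 0.25a_N.
Likewise for Novak: a_N = 10.25 − 0.25a_T.
Plugging a_N into Torres's best response: a_T = 5 − 0.25(10.25 − 0.25a_T) ⇒ 0.9375a_T = 2.4375, so a_T = 2.6.
Then a_N = 10.25 − 0.25·2.6 = 9.6.

2.6, 9.6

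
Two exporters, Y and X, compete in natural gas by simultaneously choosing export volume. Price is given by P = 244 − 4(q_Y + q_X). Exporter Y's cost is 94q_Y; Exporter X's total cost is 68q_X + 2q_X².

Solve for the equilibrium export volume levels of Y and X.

13.7, 10.1

Exporter Y's profit: π = q_Y(244 − 4(q_Y + q_X)) − 94q_Y.
∂π/∂q_Y = 150 − 8q_Y − 4q_X = 0, so q_Y = 18.75 − 0.5q_X.
For X: ∂π/∂q_X = 176 − 12q_X − 4q_Y = 0 ⇒ q_X = 44/3 − (1/3)q_Y.
Plugging q_X into Y's best response: q_Y = 18.75 − 0.5(44/3 − (1/3)q_Y) ⇒ (5/6)q_Y = 137/12, so q_Y = 13.7.
Then q_X = 44/3 − (1/3)·13.7 = 10.1.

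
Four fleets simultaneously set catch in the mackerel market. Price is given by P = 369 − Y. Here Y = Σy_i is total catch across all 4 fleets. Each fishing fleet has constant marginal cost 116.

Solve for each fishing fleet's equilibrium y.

A representative fishing fleet's profit is π_i = y_i(369 − Y) − 116y_i, with Y = y_i + Σ_{j≠i} y_j.
First-order condition: 253 − 2y_i − Σ_{j≠i} y_j = 0.
With identical fishing fleets, set every y_j = y: then 253 − 2y − 3y = 0, i.e. y = 253/5 = 50.6.

50.6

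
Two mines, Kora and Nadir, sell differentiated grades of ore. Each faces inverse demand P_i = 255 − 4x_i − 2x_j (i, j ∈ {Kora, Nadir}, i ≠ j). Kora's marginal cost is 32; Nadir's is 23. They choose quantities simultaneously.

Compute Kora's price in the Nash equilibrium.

120

Mine Kora's profit: π = x_{Kora}(255 − 4x_{Kora} − 2x_{Nadir}) − 32x_{Kora}.
∂π/∂x_{Kora} = 223 − 8x_{Kora} − 2x_{Nadir} = 0 ⇒ x_{Kora} = 27.875 − 0.25x_{Nadir}.
Similarly x_{Nadir} = 29 − 0.25x_{Kora}.
Substituting the second reaction function into the first: x_{Kora} = 27.875 − 0.25(29 − 0.25x_{Kora}), which gives 0.9375x_{Kora} = 20.625 ⇒ x_{Kora} = 22.
Then x_{Nadir} = 29 − 0.25·22 = 23.5.
P_{Kora} = 255 − 4·22 − 2·23.5 = 120.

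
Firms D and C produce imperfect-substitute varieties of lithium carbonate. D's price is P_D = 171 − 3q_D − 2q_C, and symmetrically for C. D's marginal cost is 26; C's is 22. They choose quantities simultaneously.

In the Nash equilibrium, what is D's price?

79.625

Firm D's profit: π = q_D(171 − 3q_D − 2q_C) − 26q_D.
∂π/∂q_D = 145 − 6q_D − 2q_C = 0 ⇒ q_D = 145/6 − (1/3)q_C.
Similarly q_C = 149/6 − (1/3)q_D.
Solving the two reaction functions simultaneously: (1 − (−1/3)(−1/3))q_D = 145/6 − (1/3)·(149/6), so (8/9)q_D = 143/9 and q_D = 17.875.
Then q_C = 149/6 − (1/3)·17.875 = 18.875.
P_D = 171 − 3·17.875 − 2·18.875 = 79.625.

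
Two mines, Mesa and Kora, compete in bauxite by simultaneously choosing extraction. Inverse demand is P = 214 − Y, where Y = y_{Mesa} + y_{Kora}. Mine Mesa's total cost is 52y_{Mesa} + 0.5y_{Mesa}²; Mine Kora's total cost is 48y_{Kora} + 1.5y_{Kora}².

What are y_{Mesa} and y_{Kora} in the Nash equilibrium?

Mine Mesa's profit: π = y_{Mesa}(214 − (y_{Mesa} + y_{Kora})) − 52y_{Mesa} − 0.5y_{Mesa}².
∂π/∂y_{Mesa} = 162 − 3y_{Mesa} − y_{Kora} = 0, so y_{Mesa} = 54 − (1/3)y_{Kora}.
For Kora: ∂π/∂y_{Kora} = 166 − 5y_{Kora} − y_{Mesa} = 0 ⇒ y_{Kora} = 33.2 − 0.2y_{Mesa}.
Substituting the second reaction function into the first: y_{Mesa} = 54 − (1/3)(33.2 − 0.2y_{Mesa}), which gives (14/15)y_{Mesa} = 644/15 ⇒ y_{Mesa} = 46.
Then y_{Kora} = 33.2 − 0.2·46 = 24.

46, 24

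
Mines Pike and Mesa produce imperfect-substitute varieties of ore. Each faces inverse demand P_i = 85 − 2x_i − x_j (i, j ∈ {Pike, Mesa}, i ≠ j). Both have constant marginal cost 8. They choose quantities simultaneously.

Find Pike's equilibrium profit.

Mine Pike's profit: π = x_{Pike}(85 − 2x_{Pike} − x_{Mesa}) − 8x_{Pike}.
∂π/∂x_{Pike} = 77 − 4x_{Pike} − x_{Mesa} = 0 ⇒ x_{Pike} = 19.25 − 0.25x_{Mesa}.
Setting x_{Pike} = x_{Mesa} in the reaction function: x_{Pike} = 19.25 − 0.25x_{Pike}, so x_{Pike} = 19.25 / 1.25 = 15.4.
P_{Pike} = 85 − 2·15.4 − 15.4 = 38.8.
Profit = (38.8 − 8)·15.4 = 474.32.

474.32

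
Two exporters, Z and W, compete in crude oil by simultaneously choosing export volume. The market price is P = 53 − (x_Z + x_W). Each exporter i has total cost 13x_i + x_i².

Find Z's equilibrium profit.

128

Exporter Z's profit: π = x_Z(53 − (x_Z + x_W)) − 13x_Z − x_Z².
∂π/∂x_Z = 40 − 4x_Z − x_W = 0, so x_Z = 10 − 0.25x_W.
The game is symmetric, so in equilibrium x_W = x_Z: the reaction function gives 1.25x_Z = 10, hence x_Z = 8.
Price P = 53 − 16 = 37.
Z's profit: (37 − 13)·8 − (8)² = 128.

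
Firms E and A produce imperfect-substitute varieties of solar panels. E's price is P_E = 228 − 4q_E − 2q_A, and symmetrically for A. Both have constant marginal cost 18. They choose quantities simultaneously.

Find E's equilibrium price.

Firm E's profit: π = q_E(228 − 4q_E − 2q_A) − 18q_E.
∂π/∂q_E = 210 − 8q_E − 2q_A = 0 ⇒ q_E = 26.25 − 0.25q_A.
Setting q_E = q_A in the reaction function: q_E = 26.25 − 0.25q_E, so q_E = 26.25 / 1.25 = 21.
P_E = 228 − 4·21 − 2·21 = 102.

102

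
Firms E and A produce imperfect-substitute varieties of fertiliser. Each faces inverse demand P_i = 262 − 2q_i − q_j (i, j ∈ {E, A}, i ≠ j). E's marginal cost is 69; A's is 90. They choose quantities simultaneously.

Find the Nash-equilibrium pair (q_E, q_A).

40, 33

Firm E's profit: π = q_E(262 − 2q_E − q_A) − 69q_E.
∂π/∂q_E = 193 − 4q_E − q_A = 0 ⇒ q_E = 48.25 − 0.25q_A.
Similarly q_A = 43 − 0.25q_E.
Solving the two reaction functions simultaneously: (1 − (−0.25)(−0.25))q_E = 48.25 − 0.25·43, so 0.9375q_E = 37.5 and q_E = 40.
Then q_A = 43 − 0.25·40 = 33.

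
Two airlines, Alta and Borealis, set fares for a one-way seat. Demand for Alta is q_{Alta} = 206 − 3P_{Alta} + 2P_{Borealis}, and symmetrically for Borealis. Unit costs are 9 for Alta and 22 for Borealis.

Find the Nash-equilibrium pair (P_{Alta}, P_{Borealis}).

60.6875, 65.5625

Alta's profit: π = (P_{Alta} − 9)(206 − 3P_{Alta} + 2P_{Borealis}).
∂π/∂P_{Alta} = 233 − 6P_{Alta} + 2P_{Borealis} = 0 ⇒ P_{Alta} = 233/6 + (1/3)P_{Borealis}.
Similarly P_{Borealis} = 136/3 + (1/3)P_{Alta}.
Plugging P_{Borealis} into Alta's best response: P_{Alta} = 233/6 + (1/3)(136/3 + (1/3)P_{Alta}) ⇒ (8/9)P_{Alta} = 971/18, so P_{Alta} = 60.6875.
Then P_{Borealis} = 136/3 + (1/3)·60.6875 = 65.5625.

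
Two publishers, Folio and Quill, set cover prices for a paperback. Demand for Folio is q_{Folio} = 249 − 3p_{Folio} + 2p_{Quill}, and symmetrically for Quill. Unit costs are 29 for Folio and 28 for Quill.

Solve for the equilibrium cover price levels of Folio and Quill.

83.8125, 83.4375

Folio's profit: π = (p_{Folio} − 29)(249 − 3p_{Folio} + 2p_{Quill}).
∂π/∂p_{Folio} = 336 − 6p_{Folio} + 2p_{Quill} = 0 ⇒ p_{Folio} = 56 + (1/3)p_{Quill}.
Similarly p_{Quill} = 55.5 + (1/3)p_{Folio}.
Substituting the second reaction function into the first: p_{Folio} = 56 + (1/3)(55.5 + (1/3)p_{Folio}), which gives (8/9)p_{Folio} = 74.5 ⇒ p_{Folio} = 83.8125.
Then p_{Quill} = 55.5 + (1/3)·83.8125 = 83.4375.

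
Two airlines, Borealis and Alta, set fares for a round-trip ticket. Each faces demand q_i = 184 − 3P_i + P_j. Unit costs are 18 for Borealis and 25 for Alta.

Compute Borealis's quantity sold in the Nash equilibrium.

90.6

Borealis's profit: π = (P_{Borealis} − 18)(184 − 3P_{Borealis} + P_{Alta}).
∂π/∂P_{Borealis} = 238 − 6P_{Borealis} + P_{Alta} = 0 ⇒ P_{Borealis} = 119/3 + (1/6)P_{Alta}.
Similarly P_{Alta} = 259/6 + (1/6)P_{Borealis}.
Substituting the second reaction function into the first: P_{Borealis} = 119/3 + (1/6)(259/6 + (1/6)P_{Borealis}), which gives (35/36)P_{Borealis} = 1687/36 ⇒ P_{Borealis} = 48.2.
Then P_{Alta} = 259/6 + (1/6)·48.2 = 51.2.
q_{Borealis} = 184 − 3·48.2 + 51.2 = 90.6.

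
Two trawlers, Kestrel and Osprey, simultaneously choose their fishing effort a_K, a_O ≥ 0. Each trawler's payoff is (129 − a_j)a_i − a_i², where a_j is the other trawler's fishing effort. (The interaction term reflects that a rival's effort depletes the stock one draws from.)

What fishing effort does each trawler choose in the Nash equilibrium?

Kestrel's payoff is (129 − a_O)a_K − a_K².
∂π/∂a_K = 129 − a_O − 2a_K = 0, so a_K = 64.5 − 0.5a_O.
Setting a_K = a_O in the reaction function: a_K = 64.5 − 0.5a_K, so a_K = 64.5 / 1.5 = 43.

43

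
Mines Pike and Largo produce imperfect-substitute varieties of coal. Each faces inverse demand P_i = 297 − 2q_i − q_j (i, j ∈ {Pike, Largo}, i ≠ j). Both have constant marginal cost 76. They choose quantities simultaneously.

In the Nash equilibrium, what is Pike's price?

164.4

Mine Pike's profit: π = q_{Pike}(297 − 2q_{Pike} − q_{Largo}) − 76q_{Pike}.
∂π/∂q_{Pike} = 221 − 4q_{Pike} − q_{Largo} = 0 ⇒ q_{Pike} = 55.25 − 0.25q_{Largo}.
Setting q_{Pike} = q_{Largo} in the reaction function: q_{Pike} = 55.25 − 0.25q_{Pike}, so q_{Pike} = 55.25 / 1.25 = 44.2.
P_{Pike} = 297 − 2·44.2 − 44.2 = 164.4.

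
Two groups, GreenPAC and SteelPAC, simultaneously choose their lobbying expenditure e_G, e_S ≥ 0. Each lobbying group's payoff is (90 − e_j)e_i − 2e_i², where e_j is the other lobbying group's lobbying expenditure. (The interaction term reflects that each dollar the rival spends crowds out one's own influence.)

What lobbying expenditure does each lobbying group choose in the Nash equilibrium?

18

GreenPAC's payoff is (90 − e_S)e_G − 2e_G².
∂π/∂e_G = 90 − e_S − 4e_G = 0, so e_G = 22.5 − 0.25e_S.
The game is symmetric, so in equilibrium e_S = e_G: the reaction function gives 1.25e_G = 22.5, hence e_G = 18.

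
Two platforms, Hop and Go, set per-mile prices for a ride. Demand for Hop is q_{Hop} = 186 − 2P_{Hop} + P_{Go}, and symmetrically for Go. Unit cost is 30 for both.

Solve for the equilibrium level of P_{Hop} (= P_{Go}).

82

Hop's profit: π = (P_{Hop} − 30)(186 − 2P_{Hop} + P_{Go}).
∂π/∂P_{Hop} = 246 − 4P_{Hop} + P_{Go} = 0 ⇒ P_{Hop} = 61.5 + 0.25P_{Go}.
Setting P_{Hop} = P_{Go} in the reaction function: P_{Hop} = 61.5 + 0.25P_{Hop}, so P_{Hop} = 61.5 / 0.75 = 82.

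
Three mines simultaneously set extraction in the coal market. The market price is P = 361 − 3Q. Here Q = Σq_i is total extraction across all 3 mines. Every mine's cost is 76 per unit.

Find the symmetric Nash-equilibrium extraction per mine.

A representative mine's profit is π_i = q_i(361 − 3Q) − 76q_i, with Q = q_i + Σ_{j≠i} q_j.
First-order condition: 285 − 6q_i − 3Σ_{j≠i} q_j = 0.
In a symmetric equilibrium every mine chooses the same q, so Σ_{j≠i} q_j = 2q. The condition becomes 285 − 12q = 0, giving q = 285/12 = 23.75.

23.75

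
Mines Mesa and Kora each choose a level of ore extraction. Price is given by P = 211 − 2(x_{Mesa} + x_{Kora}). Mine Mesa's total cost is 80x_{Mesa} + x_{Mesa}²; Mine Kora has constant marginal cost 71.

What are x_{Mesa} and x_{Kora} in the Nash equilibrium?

12.2, 28.9

Mine Mesa's profit: π = x_{Mesa}(211 − 2(x_{Mesa} + x_{Kora})) − 80x_{Mesa} − x_{Mesa}².
∂π/∂x_{Mesa} = 131 − 6x_{Mesa} − 2x_{Kora} = 0, so x_{Mesa} = 131/6 − (1/3)x_{Kora}.
For Kora: ∂π/∂x_{Kora} = 140 − 4x_{Kora} − 2x_{Mesa} = 0 ⇒ x_{Kora} = 35 − 0.5x_{Mesa}.
Substituting the second reaction function into the first: x_{Mesa} = 131/6 − (1/3)(35 − 0.5x_{Mesa}), which gives (5/6)x_{Mesa} = 61/6 ⇒ x_{Mesa} = 12.2.
Then x_{Kora} = 35 − 0.5·12.2 = 28.9.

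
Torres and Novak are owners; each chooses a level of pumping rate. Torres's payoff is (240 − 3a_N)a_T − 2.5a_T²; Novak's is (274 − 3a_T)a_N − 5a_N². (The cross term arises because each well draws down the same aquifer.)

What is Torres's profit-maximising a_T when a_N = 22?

34.8

Expanding Torres's payoff: 240a_T − 3a_Na_T − 2.5a_T².
∂π/∂a_T = 240 − 3a_N − 5a_T = 0, so a_T = 48 − 0.6a_N.
At a_N = 22: a_T = 48 − 0.6·22 = 34.8.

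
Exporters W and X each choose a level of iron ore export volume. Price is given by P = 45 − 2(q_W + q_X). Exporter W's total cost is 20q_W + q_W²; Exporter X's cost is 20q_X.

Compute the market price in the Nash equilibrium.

30

Exporter W's profit: π = q_W(45 − 2(q_W + q_X)) − 20q_W − q_W².
∂π/∂q_W = 25 − 6q_W − 2q_X = 0, so q_W = 25/6 − (1/3)q_X.
For X: ∂π/∂q_X = 25 − 4q_X − 2q_W = 0 ⇒ q_X = 6.25 − 0.5q_W.
Substituting the second reaction function into the first: q_W = 25/6 − (1/3)(6.25 − 0.5q_W), which gives (5/6)q_W = 25/12 ⇒ q_W = 2.5.
Then q_X = 6.25 − 0.5·2.5 = 5.
Equilibrium price: P = 45 − 2·7.5 = 30.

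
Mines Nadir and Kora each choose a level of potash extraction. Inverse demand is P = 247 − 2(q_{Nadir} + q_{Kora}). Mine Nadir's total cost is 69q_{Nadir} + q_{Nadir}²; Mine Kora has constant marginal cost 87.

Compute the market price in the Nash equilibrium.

Mine Nadir's profit: π = q_{Nadir}(247 − 2(q_{Nadir} + q_{Kora})) − 69q_{Nadir} − q_{Nadir}².
∂π/∂q_{Nadir} = 178 − 6q_{Nadir} − 2q_{Kora} = 0, so q_{Nadir} = 89/3 − (1/3)q_{Kora}.
For Kora: ∂π/∂q_{Kora} = 160 − 4q_{Kora} − 2q_{Nadir} = 0 ⇒ q_{Kora} = 40 − 0.5q_{Nadir}.
Substituting the second reaction function into the first: q_{Nadir} = 89/3 − (1/3)(40 − 0.5q_{Nadir}), which gives (5/6)q_{Nadir} = 49/3 ⇒ q_{Nadir} = 19.6.
Then q_{Kora} = 40 − 0.5·19.6 = 30.2.
Equilibrium price: P = 247 − 2·49.8 = 147.4.

147.4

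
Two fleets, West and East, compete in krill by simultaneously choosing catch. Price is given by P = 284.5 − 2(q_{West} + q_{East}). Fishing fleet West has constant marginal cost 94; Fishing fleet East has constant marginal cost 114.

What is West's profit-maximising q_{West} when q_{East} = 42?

Fishing fleet West's profit: π = q_{West}(284.5 − 2(q_{West} + q_{East})) − 94q_{West}.
∂π/∂q_{West} = 190.5 − 4q_{West} − 2q_{East} = 0, so q_{West} = 47.625 − 0.5q_{East}.
At q_{East} = 42: q_{West} = 47.625 − 0.5·42 = 26.625.

26.625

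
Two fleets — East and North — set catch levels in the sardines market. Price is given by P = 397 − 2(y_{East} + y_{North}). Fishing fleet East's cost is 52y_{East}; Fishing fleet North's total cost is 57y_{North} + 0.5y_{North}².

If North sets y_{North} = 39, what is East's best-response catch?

66.75

Fishing fleet East's profit: π = y_{East}(397 − 2(y_{East} + y_{North})) − 52y_{East}.
∂π/∂y_{East} = 345 − 4y_{East} − 2y_{North} = 0, so y_{East} = 86.25 − 0.5y_{North}.
At y_{North} = 39: y_{East} = 86.25 − 0.5·39 = 66.75.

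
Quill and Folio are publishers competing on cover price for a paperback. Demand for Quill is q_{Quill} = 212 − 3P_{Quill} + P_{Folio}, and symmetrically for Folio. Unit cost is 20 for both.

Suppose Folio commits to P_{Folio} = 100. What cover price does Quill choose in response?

Quill's profit: π = (P_{Quill} − 20)(212 − 3P_{Quill} + P_{Folio}).
∂π/∂P_{Quill} = 272 − 6P_{Quill} + P_{Folio} = 0 ⇒ P_{Quill} = 136/3 + (1/6)P_{Folio}.
At P_{Folio} = 100: P_{Quill} = 136/3 + (1/6)·100 = 62.

62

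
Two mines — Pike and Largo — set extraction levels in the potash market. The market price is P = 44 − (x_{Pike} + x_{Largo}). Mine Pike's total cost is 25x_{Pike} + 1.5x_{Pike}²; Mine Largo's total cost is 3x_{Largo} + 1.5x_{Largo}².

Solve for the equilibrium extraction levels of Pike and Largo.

2.25, 7.75

Mine Pike's profit: π = x_{Pike}(44 − (x_{Pike} + x_{Largo})) − 25x_{Pike} − 1.5x_{Pike}².
∂π/∂x_{Pike} = 19 − 5x_{Pike} − x_{Largo} = 0, so x_{Pike} = 3.8 − 0.2x_{Largo}.
By the same steps for Largo: x_{Largo} = 8.2 − 0.2x_{Pike}.
Plugging x_{Largo} into Pike's best response: x_{Pike} = 3.8 − 0.2(8.2 − 0.2x_{Pike}) ⇒ 0.96x_{Pike} = 2.16, so x_{Pike} = 2.25.
Then x_{Largo} = 8.2 − 0.2·2.25 = 7.75.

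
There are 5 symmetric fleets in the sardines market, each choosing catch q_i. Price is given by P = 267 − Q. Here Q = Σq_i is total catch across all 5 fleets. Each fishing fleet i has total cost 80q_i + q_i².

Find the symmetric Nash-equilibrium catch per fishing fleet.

A representative fishing fleet's profit is π_i = q_i(267 − Q) − 80q_i − q_i², with Q = q_i + Σ_{j≠i} q_j.
First-order condition: 187 − 4q_i − Σ_{j≠i} q_j = 0.
Imposing symmetry (q_j = q for all j) turns Σ_{j≠i} q_j into 4q, so 187 = 8q and q = 23.375.

23.375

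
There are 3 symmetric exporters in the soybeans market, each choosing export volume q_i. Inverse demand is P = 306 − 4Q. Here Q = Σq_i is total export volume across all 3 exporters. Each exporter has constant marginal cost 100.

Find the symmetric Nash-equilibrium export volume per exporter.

A representative exporter's profit is π_i = q_i(306 − 4Q) − 100q_i, with Q = q_i + Σ_{j≠i} q_j.
First-order condition: 206 − 8q_i − 4Σ_{j≠i} q_j = 0.
In a symmetric equilibrium every exporter chooses the same q, so Σ_{j≠i} q_j = 2q. The condition becomes 206 − 16q = 0, giving q = 206/16 = 12.875.

12.875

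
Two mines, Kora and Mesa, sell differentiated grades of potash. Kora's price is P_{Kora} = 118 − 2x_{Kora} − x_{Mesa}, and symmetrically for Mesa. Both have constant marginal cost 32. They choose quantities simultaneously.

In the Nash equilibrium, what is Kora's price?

66.4

Mine Kora's profit: π = x_{Kora}(118 − 2x_{Kora} − x_{Mesa}) − 32x_{Kora}.
∂π/∂x_{Kora} = 86 − 4x_{Kora} − x_{Mesa} = 0 ⇒ x_{Kora} = 21.5 − 0.25x_{Mesa}.
Setting x_{Kora} = x_{Mesa} in the reaction function: x_{Kora} = 21.5 − 0.25x_{Kora}, so x_{Kora} = 21.5 / 1.25 = 17.2.
P_{Kora} = 118 − 2·17.2 − 17.2 = 66.4.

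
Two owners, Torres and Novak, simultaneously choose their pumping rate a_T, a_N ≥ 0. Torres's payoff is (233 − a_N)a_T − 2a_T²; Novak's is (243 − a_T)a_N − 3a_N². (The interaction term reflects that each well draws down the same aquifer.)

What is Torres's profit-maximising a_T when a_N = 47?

Expanding Torres's payoff: 233a_T − a_Na_T − 2a_T².
∂π/∂a_T = 233 − a_N − 4a_T = 0, so a_T = 58.25 − 0.25a_N.
At a_N = 47: a_T = 58.25 − 0.25·47 = 46.5.

46.5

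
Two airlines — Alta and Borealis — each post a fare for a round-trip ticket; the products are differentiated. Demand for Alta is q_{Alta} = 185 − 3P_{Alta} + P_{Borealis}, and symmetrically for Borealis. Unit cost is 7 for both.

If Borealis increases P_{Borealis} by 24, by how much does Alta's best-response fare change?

4

Alta's profit: π = (P_{Alta} − 7)(185 − 3P_{Alta} + P_{Borealis}).
∂π/∂P_{Alta} = 206 − 6P_{Alta} + P_{Borealis} = 0 ⇒ P_{Alta} = 103/3 + (1/6)P_{Borealis}.
The reaction-function slope is 1/6, so a 24-unit rise in P_{Borealis} moves P_{Alta} by 1/6 × 24 = 4. Alta's best response rises — the actions are strategic complements.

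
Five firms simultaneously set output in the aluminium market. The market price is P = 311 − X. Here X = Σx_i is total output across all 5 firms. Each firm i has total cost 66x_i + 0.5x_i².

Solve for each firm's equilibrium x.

35

A representative firm's profit is π_i = x_i(311 − X) − 66x_i − 0.5x_i², with X = x_i + Σ_{j≠i} x_j.
First-order condition: 245 − 3x_i − Σ_{j≠i} x_j = 0.
Imposing symmetry (x_j = x for all j) turns Σ_{j≠i} x_j into 4x, so 245 = 7x and x = 35.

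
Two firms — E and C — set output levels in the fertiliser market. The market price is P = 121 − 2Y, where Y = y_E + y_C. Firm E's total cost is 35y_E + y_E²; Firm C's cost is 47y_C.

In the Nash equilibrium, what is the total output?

23.4

Firm E's profit: π = y_E(121 − 2(y_E + y_C)) − 35y_E − y_E².
∂π/∂y_E = 86 − 6y_E − 2y_C = 0, so y_E = 43/3 − (1/3)y_C.
For C: ∂π/∂y_C = 74 − 4y_C − 2y_E = 0 ⇒ y_C = 18.5 − 0.5y_E.
Solving the two reaction functions simultaneously: (1 − (−1/3)(−0.5))y_E = 43/3 − (1/3)·18.5, so (5/6)y_E = 49/6 and y_E = 9.8.
Then y_C = 18.5 − 0.5·9.8 = 13.6.
Total output: 9.8 + 13.6 = 23.4.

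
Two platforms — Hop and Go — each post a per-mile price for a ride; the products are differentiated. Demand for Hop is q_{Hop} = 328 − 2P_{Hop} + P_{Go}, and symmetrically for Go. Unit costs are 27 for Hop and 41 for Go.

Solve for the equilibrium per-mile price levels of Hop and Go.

129.2, 134.8

Hop's profit: π = (P_{Hop} − 27)(328 − 2P_{Hop} + P_{Go}).
∂π/∂P_{Hop} = 382 − 4P_{Hop} + P_{Go} = 0 ⇒ P_{Hop} = 95.5 + 0.25P_{Go}.
Similarly P_{Go} = 102.5 + 0.25P_{Hop}.
Plugging P_{Go} into Hop's best response: P_{Hop} = 95.5 + 0.25(102.5 + 0.25P_{Hop}) ⇒ 0.9375P_{Hop} = 121.125, so P_{Hop} = 129.2.
Then P_{Go} = 102.5 + 0.25·129.2 = 134.8.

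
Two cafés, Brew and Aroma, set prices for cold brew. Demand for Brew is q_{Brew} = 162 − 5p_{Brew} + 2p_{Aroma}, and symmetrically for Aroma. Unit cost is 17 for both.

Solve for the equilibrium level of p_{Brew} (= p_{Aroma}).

Brew's profit: π = (p_{Brew} − 17)(162 − 5p_{Brew} + 2p_{Aroma}).
∂π/∂p_{Brew} = 247 − 10p_{Brew} + 2p_{Aroma} = 0 ⇒ p_{Brew} = 24.7 + 0.2p_{Aroma}.
The game is symmetric, so in equilibrium p_{Aroma} = p_{Brew}: the reaction function gives 0.8p_{Brew} = 24.7, hence p_{Brew} = 30.875.

30.875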